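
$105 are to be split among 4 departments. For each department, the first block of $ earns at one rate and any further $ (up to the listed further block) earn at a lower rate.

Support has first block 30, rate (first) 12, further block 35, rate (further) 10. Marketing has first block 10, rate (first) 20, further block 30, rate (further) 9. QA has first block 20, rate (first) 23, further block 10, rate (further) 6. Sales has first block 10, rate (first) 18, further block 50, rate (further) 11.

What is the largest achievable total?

1585

Order all 8 blocks by rate: QA/tier1 23 > Marketing/tier1 20 > Sales/tier1 18 > Support/tier1 12 > Sales/tier2 11 > Support/tier2 10 > Marketing/tier2 9 > QA/tier2 6.
QA/tier1 (23): +20 → 85 left.
Marketing tier1 at 20: fill all 10 → 75 left.
Sales tier1 at 18: fill all 10 → 65 left.
Support/tier1 (12): +30 → 35 left.
35 remain; put them into Sales tier2 at 11.
Total = 23×20 + 20×10 + 18×10 + 12×30 + 11×35 = 1585.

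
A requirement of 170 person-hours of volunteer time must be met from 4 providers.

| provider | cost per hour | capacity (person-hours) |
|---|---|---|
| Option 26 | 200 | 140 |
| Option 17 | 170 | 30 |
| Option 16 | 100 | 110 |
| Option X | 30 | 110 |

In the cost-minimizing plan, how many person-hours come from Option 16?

Fill from the cheapest provider first.
Option X (30): use full 110 — 60 person-hours to go.
Option 16 at 100: take 60 of its 110 — requirement met.
Option 17, Option 26: unused.

60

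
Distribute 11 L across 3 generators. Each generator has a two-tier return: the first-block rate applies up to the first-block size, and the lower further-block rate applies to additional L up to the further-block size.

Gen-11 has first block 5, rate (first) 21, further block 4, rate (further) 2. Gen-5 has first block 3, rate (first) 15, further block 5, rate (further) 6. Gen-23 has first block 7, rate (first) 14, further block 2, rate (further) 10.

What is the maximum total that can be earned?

192

Rank every tier by rate: Gen-11/T1 21 > Gen-5/T1 15 > Gen-23/T1 14 > Gen-23/T2 10 > Gen-5/T2 6 > Gen-11/T2 2.
Gen-11/T1 (21): +5 → 6 left.
Gen-5/T1 (15): +3 → 3 left.
3 remain; put them into Gen-23 T1 at 14.
Total = 21×5 + 15×3 + 14×3 = 192.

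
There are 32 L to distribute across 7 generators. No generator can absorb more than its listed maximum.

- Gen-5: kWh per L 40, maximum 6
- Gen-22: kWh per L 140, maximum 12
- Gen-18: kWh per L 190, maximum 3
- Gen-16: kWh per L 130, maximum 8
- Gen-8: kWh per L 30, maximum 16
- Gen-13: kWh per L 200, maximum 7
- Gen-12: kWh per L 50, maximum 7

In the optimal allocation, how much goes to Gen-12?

2

Order the generators by kWh per L: Gen-13 200 > Gen-18 190 > Gen-22 140 > Gen-16 130 > Gen-12 50 > Gen-5 40 > Gen-8 30.
Give Gen-13 7 to hit its cap of 7 — 25 left.
Give Gen-18 3 to hit its cap of 3 — 22 left.
Gen-22: +12 to 12 (cap) — 10 left.
Give Gen-16 8 to hit its cap of 8 — 2 left.
Gen-12: +2 (room for 7) → 2. Pool exhausted.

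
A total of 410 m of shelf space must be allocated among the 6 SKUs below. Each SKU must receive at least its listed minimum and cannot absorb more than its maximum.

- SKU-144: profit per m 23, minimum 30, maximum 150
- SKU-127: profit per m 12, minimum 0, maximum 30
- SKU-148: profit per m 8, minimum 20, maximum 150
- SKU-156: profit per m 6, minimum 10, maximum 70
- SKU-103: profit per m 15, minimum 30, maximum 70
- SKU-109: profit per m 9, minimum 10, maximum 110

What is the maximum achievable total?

Meeting every minimum uses 30+0+20+10+30+10 = 100 m, leaving 310.
Order the SKUs by profit per m: SKU-144 23 > SKU-103 15 > SKU-127 12 > SKU-109 9 > SKU-148 8 > SKU-156 6.
Give SKU-144 120 more to hit its cap of 150 → 190 left.
Give SKU-103 40 more to hit its cap of 70 → 150 left.
SKU-127 takes 30 more to reach its cap of 30 → 120 left.
SKU-109: +100 to 110 (cap) → 20 left.
Only 20 left; SKU-148 takes them to reach 40.
Total = 23×150 + 12×30 + 8×40 + 6×10 + 15×70 + 9×110 = 6230.

6230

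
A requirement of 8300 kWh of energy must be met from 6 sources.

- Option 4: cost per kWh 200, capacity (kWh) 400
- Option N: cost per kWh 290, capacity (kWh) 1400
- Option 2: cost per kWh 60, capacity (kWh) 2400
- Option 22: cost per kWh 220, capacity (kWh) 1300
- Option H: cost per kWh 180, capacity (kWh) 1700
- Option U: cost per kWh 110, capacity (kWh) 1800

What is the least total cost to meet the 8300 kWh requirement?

1217000

Cheapest first:
Option 2 at 60: take all 2400 kWh ; 5900 still needed.
Option U (110): use full 1800 ; 4100 kWh to go.
Take 1700 from Option H at 180 ; need 2400 more.
Option 4 (200): use full 400 ; 2000 kWh to go.
Option 22 at 220: take all 1300 kWh ; 700 still needed.
Option N at 290: take 700 of its 1400 ; requirement met.
Cost = 2400×60 + 1800×110 + 1700×180 + 400×200 + 1300×220 + 700×290 = 1217000.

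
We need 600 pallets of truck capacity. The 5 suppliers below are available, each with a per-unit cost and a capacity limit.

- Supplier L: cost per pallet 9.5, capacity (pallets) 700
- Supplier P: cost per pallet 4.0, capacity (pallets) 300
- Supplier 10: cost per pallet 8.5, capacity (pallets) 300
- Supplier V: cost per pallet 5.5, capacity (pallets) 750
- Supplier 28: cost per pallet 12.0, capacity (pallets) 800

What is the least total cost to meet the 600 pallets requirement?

Fill from the cheapest supplier first.
Supplier P (4.0): use full 300 — 300 pallets to go.
Take 300 from Supplier V at 5.5 to finish.
Supplier 10, Supplier L, Supplier 28: unused.
Cost = 300×4.0 + 300×5.5 = 2850.

2850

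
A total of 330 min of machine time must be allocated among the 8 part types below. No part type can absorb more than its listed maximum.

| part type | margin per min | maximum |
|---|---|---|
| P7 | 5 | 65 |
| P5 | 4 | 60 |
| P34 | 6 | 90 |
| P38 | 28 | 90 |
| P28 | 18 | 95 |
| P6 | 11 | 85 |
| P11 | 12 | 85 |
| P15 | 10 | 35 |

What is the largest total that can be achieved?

5910

Rank by margin per min: P38 28 > P28 18 > P11 12 > P6 11 > P15 10 > P34 6 > P7 5 > P5 4.
P38: +90 to 90 (cap) → 240 left.
P28: +95 to 95 (cap) → 145 left.
P11 takes 85 to reach its cap of 85 → 60 left.
P6: +60 (room for 85) → 60. Pool exhausted.
Total = 28×90 + 18×95 + 11×60 + 12×85 = 5910.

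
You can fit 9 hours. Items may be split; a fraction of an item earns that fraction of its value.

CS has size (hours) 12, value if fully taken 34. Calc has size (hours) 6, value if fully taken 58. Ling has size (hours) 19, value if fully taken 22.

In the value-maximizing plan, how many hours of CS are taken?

Sort by value density: Calc 58/6≈9.67, CS 34/12≈2.83, Ling 22/19≈1.16.
Take all of Calc (6 hours, value 58) — 3 hours left.
3 hours left: a 3/12 share of CS gives 34×3/12 = 8.5.

3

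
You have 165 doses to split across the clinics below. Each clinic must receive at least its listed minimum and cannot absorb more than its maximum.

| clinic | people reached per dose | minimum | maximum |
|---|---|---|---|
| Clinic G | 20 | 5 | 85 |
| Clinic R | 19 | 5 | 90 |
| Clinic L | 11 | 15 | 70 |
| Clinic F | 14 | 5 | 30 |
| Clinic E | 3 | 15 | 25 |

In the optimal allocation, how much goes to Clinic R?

Meeting every minimum uses 5+5+15+5+15 = 45 doses, leaving 120.
Order the clinics by people reached per dose: Clinic G 20 > Clinic R 19 > Clinic F 14 > Clinic L 11 > Clinic E 3.
Clinic G takes 80 more to reach its cap of 85 ; 40 left.
Clinic R: +40 (room for 85) → 45. Pool exhausted.

45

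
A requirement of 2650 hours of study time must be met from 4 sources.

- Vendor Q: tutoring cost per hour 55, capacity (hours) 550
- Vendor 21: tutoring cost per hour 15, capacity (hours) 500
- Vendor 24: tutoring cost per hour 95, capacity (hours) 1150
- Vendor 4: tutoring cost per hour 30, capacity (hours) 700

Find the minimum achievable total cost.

Use sources in increasing cost order.
Vendor 21 (15): use full 500 — 2150 hours to go.
Vendor 4 at 30: take all 700 hours — 1450 still needed.
Take 550 from Vendor Q at 55 — need 900 more.
Vendor 24 at 95: take 900 of its 1150 — requirement met.
Cost = 500×15 + 700×30 + 550×55 + 900×95 = 144250.

144250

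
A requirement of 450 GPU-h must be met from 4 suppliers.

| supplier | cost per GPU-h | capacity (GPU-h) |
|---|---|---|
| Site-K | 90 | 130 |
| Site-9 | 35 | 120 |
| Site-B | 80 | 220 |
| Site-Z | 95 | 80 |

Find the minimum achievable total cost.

Use suppliers in increasing cost order.
Site-9 (35): use full 120 — 330 GPU-h to go.
Take 220 from Site-B at 80 — need 110 more.
Take 110 from Site-K at 90 to finish.
Site-Z: unused.
Cost = 120×35 + 220×80 + 110×90 = 31700.

31700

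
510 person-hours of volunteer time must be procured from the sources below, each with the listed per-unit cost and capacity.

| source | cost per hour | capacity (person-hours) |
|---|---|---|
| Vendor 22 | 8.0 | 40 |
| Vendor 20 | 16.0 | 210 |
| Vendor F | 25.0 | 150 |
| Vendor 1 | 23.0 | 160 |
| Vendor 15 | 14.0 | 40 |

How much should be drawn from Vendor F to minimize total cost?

60

Cheapest first:
Take 40 from Vendor 22 at 8.0 → need 470 more.
Vendor 15 at 14.0: take all 40 person-hours → 430 still needed.
Vendor 20 at 16.0: take all 210 person-hours → 220 still needed.
Take 160 from Vendor 1 at 23.0 → need 60 more.
Vendor F at 25.0: take 60 of its 150 → requirement met.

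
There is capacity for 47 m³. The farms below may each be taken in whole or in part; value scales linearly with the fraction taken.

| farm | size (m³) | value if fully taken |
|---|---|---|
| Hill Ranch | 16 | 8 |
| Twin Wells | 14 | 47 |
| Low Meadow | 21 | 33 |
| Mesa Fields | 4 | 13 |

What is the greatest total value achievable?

Sort by value density: Twin Wells 47/14≈3.36, Mesa Fields 13/4≈3.25, Low Meadow 33/21≈1.57, Hill Ranch 8/16≈0.5.
All 14 m³ of Twin Wells fit (value 47) ; 33 remain.
All 4 m³ of Mesa Fields fit (value 13) ; 29 remain.
Low Meadow: take in full, 21 m³ for value 33 ; 8 left.
Fill the last 8 m³ with part of Hill Ranch: 8/16 of it earns 4.
Total value = 97.

97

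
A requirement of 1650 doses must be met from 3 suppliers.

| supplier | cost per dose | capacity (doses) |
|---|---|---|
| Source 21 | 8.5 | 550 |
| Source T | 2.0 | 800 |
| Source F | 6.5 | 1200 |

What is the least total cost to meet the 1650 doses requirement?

Cheapest first:
Take 800 from Source T at 2.0 — need 850 more.
Source F (6.5): take the remaining 850 — done.
Source 21: unused.
Cost = 800×2.0 + 850×6.5 = 7125.

7125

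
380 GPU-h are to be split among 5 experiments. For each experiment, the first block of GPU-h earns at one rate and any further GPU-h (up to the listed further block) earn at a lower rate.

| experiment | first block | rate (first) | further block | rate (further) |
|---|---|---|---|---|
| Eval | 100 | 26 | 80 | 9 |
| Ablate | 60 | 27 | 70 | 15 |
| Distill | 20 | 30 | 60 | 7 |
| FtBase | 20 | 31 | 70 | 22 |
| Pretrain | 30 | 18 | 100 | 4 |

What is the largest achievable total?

8660

Rank every tier by rate: FtBase/tier1 31 > Distill/tier1 30 > Ablate/tier1 27 > Eval/tier1 26 > FtBase/tier2 22 > Pretrain/tier1 18 > Ablate/tier2 15 > Eval/tier2 9 > Distill/tier2 7 > Pretrain/tier2 4.
FtBase tier1 at 31: fill all 20 — 360 left.
Distill tier1 at 30: fill all 20 — 340 left.
Fill Ablate tier1 block (60 at 27) — 280 left.
Fill Eval tier1 block (100 at 26) — 180 left.
FtBase tier2 at 22: fill all 70 — 110 left.
Pretrain/tier1 (18): +30 — 80 left.
Fill Ablate tier2 block (70 at 15) — 10 left.
Eval/tier2: +10 of 80 at 9; pool empty.
Total = 31×20 + 30×20 + 27×60 + 26×100 + 22×70 + 18×30 + 15×70 + 9×10 = 8660.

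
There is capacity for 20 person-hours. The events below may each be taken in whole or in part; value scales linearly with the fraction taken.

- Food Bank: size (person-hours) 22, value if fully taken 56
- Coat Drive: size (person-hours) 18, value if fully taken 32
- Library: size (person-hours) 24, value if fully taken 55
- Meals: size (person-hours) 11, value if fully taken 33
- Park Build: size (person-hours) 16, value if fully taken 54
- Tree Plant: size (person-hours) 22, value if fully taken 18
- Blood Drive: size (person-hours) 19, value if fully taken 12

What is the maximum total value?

66

Best value per unit of size first: Park Build 54/16≈3.38, Meals 33/11≈3, Food Bank 56/22≈2.55, Library 55/24≈2.29, Coat Drive 32/18≈1.78, Tree Plant 18/22≈0.818, Blood Drive 12/19≈0.632.
Park Build: take in full, 16 person-hours for value 54 → 4 left.
Only 4 person-hours remain; take 4/11 of Meals for value 33×4/11 = 12.
Total value = 66.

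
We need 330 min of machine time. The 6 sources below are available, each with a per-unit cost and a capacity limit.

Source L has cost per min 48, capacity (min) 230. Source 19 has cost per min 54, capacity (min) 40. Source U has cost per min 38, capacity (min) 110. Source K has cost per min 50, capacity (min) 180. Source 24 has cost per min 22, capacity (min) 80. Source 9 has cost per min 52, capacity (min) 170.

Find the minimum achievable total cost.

Cheapest first:
Source 24 at 22: take all 80 min — 250 still needed.
Source U at 38: take all 110 min — 140 still needed.
Source L at 48: take 140 of its 230 — requirement met.
Source K, Source 9, Source 19: unused.
Cost = 80×22 + 110×38 + 140×48 = 12660.

12660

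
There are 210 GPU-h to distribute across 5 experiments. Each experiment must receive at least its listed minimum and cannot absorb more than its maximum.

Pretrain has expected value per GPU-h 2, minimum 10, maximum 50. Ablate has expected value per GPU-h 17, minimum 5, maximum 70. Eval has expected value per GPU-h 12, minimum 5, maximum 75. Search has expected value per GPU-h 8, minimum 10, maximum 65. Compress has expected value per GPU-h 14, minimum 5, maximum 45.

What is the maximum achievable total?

2820

Meeting every minimum uses 10+5+5+10+5 = 35 GPU-h, leaving 175.
Rank by expected value per GPU-h: Ablate 17 > Compress 14 > Eval 12 > Search 8 > Pretrain 2.
Ablate takes 65 more to reach its cap of 70 — 110 left.
Give Compress 40 more to hit its cap of 45 — 70 left.
Give Eval 70 more to hit its cap of 75 — 0 left.
Total = 2×10 + 17×70 + 12×75 + 8×10 + 14×45 = 2820.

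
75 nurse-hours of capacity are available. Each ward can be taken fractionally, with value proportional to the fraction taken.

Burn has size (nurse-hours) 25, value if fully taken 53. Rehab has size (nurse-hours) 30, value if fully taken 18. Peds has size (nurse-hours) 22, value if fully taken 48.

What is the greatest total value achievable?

Best value per unit of size first: Peds 48/22≈2.18, Burn 53/25≈2.12, Rehab 18/30≈0.6.
All 22 nurse-hours of Peds fit (value 48) ; 53 remain.
Burn: take in full, 25 nurse-hours for value 53 ; 28 left.
Fill the last 28 nurse-hours with part of Rehab: 28/30 of it earns 16.8.
Total value = 117.8.

117.8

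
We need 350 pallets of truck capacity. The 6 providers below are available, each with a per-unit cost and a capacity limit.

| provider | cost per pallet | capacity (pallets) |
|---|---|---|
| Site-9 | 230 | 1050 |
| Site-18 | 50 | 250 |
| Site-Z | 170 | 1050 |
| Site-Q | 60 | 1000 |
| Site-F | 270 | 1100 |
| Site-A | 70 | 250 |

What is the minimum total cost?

18500

Fill from the cheapest provider first.
Site-18 at 50: take all 250 pallets → 100 still needed.
Take 100 from Site-Q at 60 to finish.
Site-A, Site-Z, Site-9, Site-F: unused.
Cost = 250×50 + 100×60 = 18500.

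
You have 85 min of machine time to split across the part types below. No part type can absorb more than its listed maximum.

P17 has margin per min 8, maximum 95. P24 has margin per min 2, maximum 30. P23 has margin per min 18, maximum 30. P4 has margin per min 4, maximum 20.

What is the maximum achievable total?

Rank by margin per min: P23 18 > P17 8 > P4 4 > P24 2.
Give P23 30 to hit its cap of 30 — 55 left.
P17: +55 (room for 95) → 55. Pool exhausted.
Total = 8×55 + 18×30 = 980.

980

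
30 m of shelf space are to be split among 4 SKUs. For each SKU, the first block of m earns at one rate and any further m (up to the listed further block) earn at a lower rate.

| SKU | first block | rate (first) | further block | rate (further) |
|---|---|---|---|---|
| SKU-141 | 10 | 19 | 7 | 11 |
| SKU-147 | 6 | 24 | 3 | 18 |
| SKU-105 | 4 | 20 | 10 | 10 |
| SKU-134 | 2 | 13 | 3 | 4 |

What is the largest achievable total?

Treat each block as its own option and order by rate: SKU-147/T1 24 > SKU-105/T1 20 > SKU-141/T1 19 > SKU-147/T2 18 > SKU-134/T1 13 > SKU-141/T2 11 > SKU-105/T2 10 > SKU-134/T2 4.
SKU-147/T1 (24): +6 → 24 left.
Fill SKU-105 T1 block (4 at 20) → 20 left.
SKU-141/T1 (19): +10 → 10 left.
SKU-147 T2 at 18: fill all 3 → 7 left.
SKU-134/T1 (13): +2 → 5 left.
SKU-141/T2: +5 of 7 at 11; pool empty.
Total = 24×6 + 20×4 + 19×10 + 18×3 + 13×2 + 11×5 = 549.

549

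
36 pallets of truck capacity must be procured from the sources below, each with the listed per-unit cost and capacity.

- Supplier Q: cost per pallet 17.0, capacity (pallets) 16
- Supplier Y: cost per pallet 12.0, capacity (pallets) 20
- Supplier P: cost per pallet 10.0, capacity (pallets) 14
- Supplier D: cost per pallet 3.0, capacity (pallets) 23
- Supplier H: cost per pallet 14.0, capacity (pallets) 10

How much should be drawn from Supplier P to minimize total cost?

Cheapest first:
Take 23 from Supplier D at 3.0 → need 13 more.
Take 13 from Supplier P at 10.0 to finish.
Supplier Y, Supplier H, Supplier Q: unused.

13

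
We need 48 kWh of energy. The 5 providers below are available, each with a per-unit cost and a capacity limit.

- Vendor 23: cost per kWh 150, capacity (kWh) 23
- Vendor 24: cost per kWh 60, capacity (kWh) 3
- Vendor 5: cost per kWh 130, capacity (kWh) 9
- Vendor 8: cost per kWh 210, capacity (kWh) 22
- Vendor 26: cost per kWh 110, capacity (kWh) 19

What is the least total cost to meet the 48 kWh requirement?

5990

Cheapest first:
Vendor 24 (60): use full 3 — 45 kWh to go.
Vendor 26 at 110: take all 19 kWh — 26 still needed.
Take 9 from Vendor 5 at 130 — need 17 more.
Vendor 23 (150): take the remaining 17 — done.
Vendor 8: unused.
Cost = 3×60 + 19×110 + 9×130 + 17×150 = 5990.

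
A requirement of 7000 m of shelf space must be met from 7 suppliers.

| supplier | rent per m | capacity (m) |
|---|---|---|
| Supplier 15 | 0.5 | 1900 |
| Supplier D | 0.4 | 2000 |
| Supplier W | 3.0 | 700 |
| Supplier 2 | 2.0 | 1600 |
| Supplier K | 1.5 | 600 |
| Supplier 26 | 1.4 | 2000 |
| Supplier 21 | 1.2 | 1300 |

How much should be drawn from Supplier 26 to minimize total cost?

Fill from the cheapest supplier first.
Supplier D (0.4): use full 2000 ; 5000 m to go.
Supplier 15 at 0.5: take all 1900 m ; 3100 still needed.
Take 1300 from Supplier 21 at 1.2 ; need 1800 more.
Take 1800 from Supplier 26 at 1.4 to finish.
Supplier K, Supplier 2, Supplier W: unused.

1800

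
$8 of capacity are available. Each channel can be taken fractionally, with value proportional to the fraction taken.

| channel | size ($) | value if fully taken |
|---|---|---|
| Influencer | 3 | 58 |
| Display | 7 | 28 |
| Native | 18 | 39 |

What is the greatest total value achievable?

78

Best value per unit of size first: Influencer 58/3≈19.3, Display 28/7≈4, Native 39/18≈2.17.
Take all of Influencer (3 $, value 58) → 5 $ left.
Only 5 $ remain; take 5/7 of Display for value 28×5/7 = 20.
Total value = 78.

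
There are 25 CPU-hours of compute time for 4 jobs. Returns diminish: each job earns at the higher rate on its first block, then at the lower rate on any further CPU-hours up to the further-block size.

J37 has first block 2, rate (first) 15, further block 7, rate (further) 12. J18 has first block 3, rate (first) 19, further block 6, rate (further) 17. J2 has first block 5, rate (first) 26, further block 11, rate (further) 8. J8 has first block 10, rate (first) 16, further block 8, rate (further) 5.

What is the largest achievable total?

Order all 8 blocks by rate: J2/first 26 > J18/first 19 > J18/second 17 > J8/first 16 > J37/first 15 > J37/second 12 > J2/second 8 > J8/second 5.
Fill J2 first block (5 at 26) ; 20 left.
J18/first (19): +3 ; 17 left.
Fill J18 second block (6 at 17) ; 11 left.
Fill J8 first block (10 at 16) ; 1 left.
J37 first at 15: only 1 left, fill 1.
Total = 26×5 + 19×3 + 17×6 + 16×10 + 15×1 = 464.

464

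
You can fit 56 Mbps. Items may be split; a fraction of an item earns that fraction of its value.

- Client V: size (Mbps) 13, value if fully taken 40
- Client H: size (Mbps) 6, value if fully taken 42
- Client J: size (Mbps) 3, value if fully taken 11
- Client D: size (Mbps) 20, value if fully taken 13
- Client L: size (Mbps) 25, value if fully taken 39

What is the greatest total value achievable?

137.85

Best value per unit of size first: Client H 42/6≈7, Client J 11/3≈3.67, Client V 40/13≈3.08, Client L 39/25≈1.56, Client D 13/20≈0.65.
All 6 Mbps of Client H fit (value 42) → 50 remain.
All 3 Mbps of Client J fit (value 11) → 47 remain.
All 13 Mbps of Client V fit (value 40) → 34 remain.
Client L: take in full, 25 Mbps for value 39 → 9 left.
Fill the last 9 Mbps with part of Client D: 9/20 of it earns 5.85.
Total value = 137.85.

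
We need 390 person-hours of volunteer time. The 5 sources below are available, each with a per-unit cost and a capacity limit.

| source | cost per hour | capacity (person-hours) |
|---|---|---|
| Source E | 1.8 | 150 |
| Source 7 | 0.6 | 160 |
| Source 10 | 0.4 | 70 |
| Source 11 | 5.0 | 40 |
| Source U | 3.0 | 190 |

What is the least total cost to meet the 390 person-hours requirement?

424

Fill from the cheapest source first.
Source 10 (0.4): use full 70 ; 320 person-hours to go.
Source 7 (0.6): use full 160 ; 160 person-hours to go.
Source E (1.8): use full 150 ; 10 person-hours to go.
Source U (3.0): take the remaining 10 ; done.
Source 11: unused.
Cost = 70×0.4 + 160×0.6 + 150×1.8 + 10×3.0 = 424.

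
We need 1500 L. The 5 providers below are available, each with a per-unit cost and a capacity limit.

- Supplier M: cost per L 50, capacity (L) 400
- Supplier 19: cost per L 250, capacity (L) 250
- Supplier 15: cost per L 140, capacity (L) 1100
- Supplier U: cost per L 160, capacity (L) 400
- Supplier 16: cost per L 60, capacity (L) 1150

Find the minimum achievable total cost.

Fill from the cheapest provider first.
Take 400 from Supplier M at 50 → need 1100 more.
Supplier 16 at 60: take 1100 of its 1150 → requirement met.
Supplier 15, Supplier U, Supplier 19: unused.
Cost = 400×50 + 1100×60 = 86000.

86000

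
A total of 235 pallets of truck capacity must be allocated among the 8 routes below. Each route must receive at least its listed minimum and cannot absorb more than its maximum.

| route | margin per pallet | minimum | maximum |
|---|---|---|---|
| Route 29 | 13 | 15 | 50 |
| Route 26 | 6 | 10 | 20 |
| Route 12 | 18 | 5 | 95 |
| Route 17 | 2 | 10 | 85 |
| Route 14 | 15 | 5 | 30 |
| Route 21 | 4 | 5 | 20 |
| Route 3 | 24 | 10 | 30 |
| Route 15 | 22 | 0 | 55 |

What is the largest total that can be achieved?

Meeting every minimum uses 15+10+5+10+5+5+10+0 = 60 pallets, leaving 175.
Rank by margin per pallet: Route 3 24 > Route 15 22 > Route 12 18 > Route 14 15 > Route 29 13 > Route 26 6 > Route 21 4 > Route 17 2.
Route 3: +20 to 30 (cap) → 155 left.
Give Route 15 55 more to hit its cap of 55 → 100 left.
Route 12: +90 to 95 (cap) → 10 left.
Route 14: +10 (room for 25) → 15. Pool exhausted.
Total = 13×15 + 6×10 + 18×95 + 2×10 + 15×15 + 4×5 + 24×30 + 22×55 = 4160.

4160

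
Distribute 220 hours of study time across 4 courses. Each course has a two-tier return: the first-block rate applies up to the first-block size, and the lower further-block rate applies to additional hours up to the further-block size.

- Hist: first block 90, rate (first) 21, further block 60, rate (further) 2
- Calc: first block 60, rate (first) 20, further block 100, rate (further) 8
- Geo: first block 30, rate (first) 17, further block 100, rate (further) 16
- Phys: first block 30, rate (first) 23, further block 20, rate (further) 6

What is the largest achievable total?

Order all 8 blocks by rate: Phys/tier1 23 > Hist/tier1 21 > Calc/tier1 20 > Geo/tier1 17 > Geo/tier2 16 > Calc/tier2 8 > Phys/tier2 6 > Hist/tier2 2.
Phys/tier1 (23): +30 → 190 left.
Fill Hist tier1 block (90 at 21) → 100 left.
Calc tier1 at 20: fill all 60 → 40 left.
Geo/tier1 (17): +30 → 10 left.
10 remain; put them into Geo tier2 at 16.
Total = 23×30 + 21×90 + 20×60 + 17×30 + 16×10 = 4450.

4450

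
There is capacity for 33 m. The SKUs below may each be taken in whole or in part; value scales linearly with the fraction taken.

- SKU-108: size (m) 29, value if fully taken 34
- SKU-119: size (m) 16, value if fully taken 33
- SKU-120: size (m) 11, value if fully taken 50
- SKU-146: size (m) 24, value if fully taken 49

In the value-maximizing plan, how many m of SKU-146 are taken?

6

Sort by value density: SKU-120 50/11≈4.55, SKU-119 33/16≈2.06, SKU-146 49/24≈2.04, SKU-108 34/29≈1.17.
All 11 m of SKU-120 fit (value 50) → 22 remain.
SKU-119: take in full, 16 m for value 33 → 6 left.
Fill the last 6 m with part of SKU-146: 6/24 of it earns 12.25.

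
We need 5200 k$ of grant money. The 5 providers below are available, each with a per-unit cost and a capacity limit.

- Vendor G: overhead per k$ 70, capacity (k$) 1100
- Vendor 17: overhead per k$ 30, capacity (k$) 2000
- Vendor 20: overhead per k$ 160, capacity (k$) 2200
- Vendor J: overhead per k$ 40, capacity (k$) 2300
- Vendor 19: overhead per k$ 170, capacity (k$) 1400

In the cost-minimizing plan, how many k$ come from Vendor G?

Fill from the cheapest provider first.
Vendor 17 at 30: take all 2000 k$ → 3200 still needed.
Vendor J at 40: take all 2300 k$ → 900 still needed.
Vendor G at 70: take 900 of its 1100 → requirement met.
Vendor 20, Vendor 19: unused.

900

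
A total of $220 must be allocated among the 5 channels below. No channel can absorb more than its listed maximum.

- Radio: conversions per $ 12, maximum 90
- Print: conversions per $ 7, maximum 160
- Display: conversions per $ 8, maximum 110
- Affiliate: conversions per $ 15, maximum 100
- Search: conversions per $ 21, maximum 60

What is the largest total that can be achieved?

Highest conversions per $ first: Search 21 > Affiliate 15 > Radio 12 > Display 8 > Print 7.
Search: +60 to 60 (cap) — 160 left.
Give Affiliate 100 to hit its cap of 100 — 60 left.
Radio has room for 90 but only 60 remain, so it gets 60.
Total = 12×60 + 15×100 + 21×60 = 3480.

3480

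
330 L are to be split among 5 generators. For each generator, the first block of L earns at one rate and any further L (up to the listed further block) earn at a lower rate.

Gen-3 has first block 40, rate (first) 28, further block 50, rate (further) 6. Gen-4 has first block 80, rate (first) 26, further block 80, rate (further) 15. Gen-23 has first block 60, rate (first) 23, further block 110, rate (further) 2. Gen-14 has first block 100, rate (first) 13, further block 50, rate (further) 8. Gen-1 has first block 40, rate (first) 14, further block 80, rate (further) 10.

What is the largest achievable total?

Order all 10 blocks by rate: Gen-3/tier1 28 > Gen-4/tier1 26 > Gen-23/tier1 23 > Gen-4/tier2 15 > Gen-1/tier1 14 > Gen-14/tier1 13 > Gen-1/tier2 10 > Gen-14/tier2 8 > Gen-3/tier2 6 > Gen-23/tier2 2.
Fill Gen-3 tier1 block (40 at 28) → 290 left.
Fill Gen-4 tier1 block (80 at 26) → 210 left.
Gen-23 tier1 at 23: fill all 60 → 150 left.
Fill Gen-4 tier2 block (80 at 15) → 70 left.
Gen-1 tier1 at 14: fill all 40 → 30 left.
Gen-14/tier1: +30 of 100 at 13; pool empty.
Total = 28×40 + 26×80 + 23×60 + 15×80 + 14×40 + 13×30 = 6730.

6730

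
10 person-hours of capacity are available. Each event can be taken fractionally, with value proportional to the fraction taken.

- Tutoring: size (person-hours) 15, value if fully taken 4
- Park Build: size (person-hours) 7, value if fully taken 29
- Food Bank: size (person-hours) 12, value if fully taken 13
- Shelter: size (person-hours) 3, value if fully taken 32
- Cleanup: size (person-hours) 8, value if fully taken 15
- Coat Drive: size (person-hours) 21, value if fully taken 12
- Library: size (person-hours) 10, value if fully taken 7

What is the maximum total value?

61

Sort by value density: Shelter 32/3≈10.7, Park Build 29/7≈4.14, Cleanup 15/8≈1.88, Food Bank 13/12≈1.08, Library 7/10≈0.7, Coat Drive 12/21≈0.571, Tutoring 4/15≈0.267.
Shelter: take in full, 3 person-hours for value 32 → 7 left.
All 7 person-hours of Park Build fit (value 29) → 0 remain.
Total value = 61.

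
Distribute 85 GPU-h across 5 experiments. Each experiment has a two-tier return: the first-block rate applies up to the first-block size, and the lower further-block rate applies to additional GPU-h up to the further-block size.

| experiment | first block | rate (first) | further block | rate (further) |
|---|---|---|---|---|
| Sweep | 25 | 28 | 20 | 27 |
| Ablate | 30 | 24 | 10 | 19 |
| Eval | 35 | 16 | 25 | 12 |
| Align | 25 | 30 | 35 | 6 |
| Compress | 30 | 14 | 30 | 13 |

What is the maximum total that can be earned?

Treat each block as its own option and order by rate: Align/T1 30 > Sweep/T1 28 > Sweep/T2 27 > Ablate/T1 24 > Ablate/T2 19 > Eval/T1 16 > Compress/T1 14 > Compress/T2 13 > Eval/T2 12 > Align/T2 6.
Align/T1 (30): +25 ; 60 left.
Fill Sweep T1 block (25 at 28) ; 35 left.
Sweep/T2 (27): +20 ; 15 left.
Ablate T1 at 24: only 15 left, fill 15.
Total = 30×25 + 28×25 + 27×20 + 24×15 = 2350.

2350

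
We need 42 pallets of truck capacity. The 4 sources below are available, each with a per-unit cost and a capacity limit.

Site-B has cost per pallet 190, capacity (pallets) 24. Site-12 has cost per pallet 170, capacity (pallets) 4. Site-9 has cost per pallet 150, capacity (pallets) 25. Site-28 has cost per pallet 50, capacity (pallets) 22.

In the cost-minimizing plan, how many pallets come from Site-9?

20

Cheapest first:
Site-28 (50): use full 22 ; 20 pallets to go.
Take 20 from Site-9 at 150 to finish.
Site-12, Site-B: unused.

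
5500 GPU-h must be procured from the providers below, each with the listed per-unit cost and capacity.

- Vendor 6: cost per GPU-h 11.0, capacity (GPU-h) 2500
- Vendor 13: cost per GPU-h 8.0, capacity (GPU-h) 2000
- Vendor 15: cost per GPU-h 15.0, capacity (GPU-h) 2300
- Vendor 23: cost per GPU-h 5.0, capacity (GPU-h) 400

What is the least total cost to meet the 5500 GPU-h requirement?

54500

Cheapest first:
Vendor 23 (5.0): use full 400 ; 5100 GPU-h to go.
Vendor 13 at 8.0: take all 2000 GPU-h ; 3100 still needed.
Vendor 6 (11.0): use full 2500 ; 600 GPU-h to go.
Vendor 15 (15.0): take the remaining 600 ; done.
Cost = 400×5.0 + 2000×8.0 + 2500×11.0 + 600×15.0 = 54500.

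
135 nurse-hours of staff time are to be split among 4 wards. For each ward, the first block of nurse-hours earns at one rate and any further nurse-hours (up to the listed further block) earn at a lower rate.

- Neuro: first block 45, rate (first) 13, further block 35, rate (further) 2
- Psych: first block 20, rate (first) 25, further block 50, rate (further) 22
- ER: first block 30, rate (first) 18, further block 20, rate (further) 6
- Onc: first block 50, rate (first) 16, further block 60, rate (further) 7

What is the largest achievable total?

2700

Treat each block as its own option and order by rate: Psych/tier1 25 > Psych/tier2 22 > ER/tier1 18 > Onc/tier1 16 > Neuro/tier1 13 > Onc/tier2 7 > ER/tier2 6 > Neuro/tier2 2.
Psych tier1 at 25: fill all 20 ; 115 left.
Fill Psych tier2 block (50 at 22) ; 65 left.
ER tier1 at 18: fill all 30 ; 35 left.
Onc/tier1: +35 of 50 at 16; pool empty.
Total = 25×20 + 22×50 + 18×30 + 16×35 = 2700.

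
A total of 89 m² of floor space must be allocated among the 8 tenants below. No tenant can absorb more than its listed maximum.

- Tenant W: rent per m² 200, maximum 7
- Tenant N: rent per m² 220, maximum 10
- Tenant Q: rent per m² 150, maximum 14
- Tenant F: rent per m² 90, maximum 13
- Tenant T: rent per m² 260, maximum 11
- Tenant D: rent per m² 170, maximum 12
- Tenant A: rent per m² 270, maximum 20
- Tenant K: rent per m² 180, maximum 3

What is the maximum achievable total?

17620

Highest rent per m² first: Tenant A 270 > Tenant T 260 > Tenant N 220 > Tenant W 200 > Tenant K 180 > Tenant D 170 > Tenant Q 150 > Tenant F 90.
Tenant A takes 20 to reach its cap of 20 ; 69 left.
Tenant T: +11 to 11 (cap) ; 58 left.
Give Tenant N 10 to hit its cap of 10 ; 48 left.
Tenant W takes 7 to reach its cap of 7 ; 41 left.
Tenant K: +3 to 3 (cap) ; 38 left.
Tenant D: +12 to 12 (cap) ; 26 left.
Tenant Q takes 14 to reach its cap of 14 ; 12 left.
Tenant F: +12 (room for 13) → 12. Pool exhausted.
Total = 200×7 + 220×10 + 150×14 + 90×12 + 260×11 + 170×12 + 270×20 + 180×3 = 17620.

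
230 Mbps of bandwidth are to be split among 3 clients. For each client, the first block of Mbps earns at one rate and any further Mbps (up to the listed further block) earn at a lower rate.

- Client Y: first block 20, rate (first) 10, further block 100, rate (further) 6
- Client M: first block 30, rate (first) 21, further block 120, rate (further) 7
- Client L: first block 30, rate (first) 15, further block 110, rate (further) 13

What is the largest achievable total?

2990

Treat each block as its own option and order by rate: Client M/tier1 21 > Client L/tier1 15 > Client L/tier2 13 > Client Y/tier1 10 > Client M/tier2 7 > Client Y/tier2 6.
Fill Client M tier1 block (30 at 21) → 200 left.
Client L tier1 at 15: fill all 30 → 170 left.
Client L tier2 at 13: fill all 110 → 60 left.
Client Y tier1 at 10: fill all 20 → 40 left.
Client M/tier2: +40 of 120 at 7; pool empty.
Total = 21×30 + 15×30 + 13×110 + 10×20 + 7×40 = 2990.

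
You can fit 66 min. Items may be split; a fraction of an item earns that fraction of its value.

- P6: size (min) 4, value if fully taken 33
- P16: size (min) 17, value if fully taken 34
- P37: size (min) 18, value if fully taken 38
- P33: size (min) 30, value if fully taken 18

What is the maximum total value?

121.2

Rank by value-to-size ratio: P6 33/4≈8.25, P37 38/18≈2.11, P16 34/17≈2, P33 18/30≈0.6.
Take all of P6 (4 min, value 33) ; 62 min left.
P37: take in full, 18 min for value 38 ; 44 left.
Take all of P16 (17 min, value 34) ; 27 min left.
Only 27 min remain; take 27/30 of P33 for value 18×27/30 = 16.2.
Total value = 121.2.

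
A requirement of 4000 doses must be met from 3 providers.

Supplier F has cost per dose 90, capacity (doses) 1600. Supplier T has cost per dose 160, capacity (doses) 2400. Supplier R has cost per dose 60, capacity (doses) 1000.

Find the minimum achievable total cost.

Cheapest first:
Supplier R at 60: take all 1000 doses — 3000 still needed.
Supplier F at 90: take all 1600 doses — 1400 still needed.
Take 1400 from Supplier T at 160 to finish.
Cost = 1000×60 + 1600×90 + 1400×160 = 428000.

428000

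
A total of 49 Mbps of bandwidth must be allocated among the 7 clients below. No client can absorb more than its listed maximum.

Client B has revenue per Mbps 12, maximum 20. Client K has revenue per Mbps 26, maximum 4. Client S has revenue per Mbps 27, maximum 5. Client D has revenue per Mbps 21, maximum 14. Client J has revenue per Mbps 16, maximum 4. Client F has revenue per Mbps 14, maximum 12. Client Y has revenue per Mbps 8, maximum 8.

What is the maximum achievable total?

Order the clients by revenue per Mbps: Client S 27 > Client K 26 > Client D 21 > Client J 16 > Client F 14 > Client B 12 > Client Y 8.
Client S: +5 to 5 (cap) ; 44 left.
Give Client K 4 to hit its cap of 4 ; 40 left.
Client D: +14 to 14 (cap) ; 26 left.
Client J takes 4 to reach its cap of 4 ; 22 left.
Give Client F 12 to hit its cap of 12 ; 10 left.
Client B: +10 (room for 20) → 10. Pool exhausted.
Total = 12×10 + 26×4 + 27×5 + 21×14 + 16×4 + 14×12 = 885.

885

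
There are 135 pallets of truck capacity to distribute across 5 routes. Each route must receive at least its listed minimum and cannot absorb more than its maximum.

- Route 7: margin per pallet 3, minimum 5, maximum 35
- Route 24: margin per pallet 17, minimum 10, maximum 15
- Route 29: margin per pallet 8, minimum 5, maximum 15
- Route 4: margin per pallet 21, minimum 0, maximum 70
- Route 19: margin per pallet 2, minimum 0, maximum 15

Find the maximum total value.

1950

Meeting every minimum uses 5+10+5+0+0 = 20 pallets, leaving 115.
Highest margin per pallet first: Route 4 21 > Route 24 17 > Route 29 8 > Route 7 3 > Route 19 2.
Route 4: +70 to 70 (cap) → 45 left.
Route 24: +5 to 15 (cap) → 40 left.
Route 29: +10 to 15 (cap) → 30 left.
Route 7 takes 30 more to reach its cap of 35 → 0 left.
Total = 3×35 + 17×15 + 8×15 + 21×70 = 1950.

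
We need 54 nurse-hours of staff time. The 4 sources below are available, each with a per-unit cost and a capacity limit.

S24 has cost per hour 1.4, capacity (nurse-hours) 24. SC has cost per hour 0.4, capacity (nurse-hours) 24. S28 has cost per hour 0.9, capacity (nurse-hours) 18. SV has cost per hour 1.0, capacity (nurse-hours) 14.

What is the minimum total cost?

Fill from the cheapest source first.
SC at 0.4: take all 24 nurse-hours ; 30 still needed.
Take 18 from S28 at 0.9 ; need 12 more.
SV (1.0): take the remaining 12 ; done.
S24: unused.
Cost = 24×0.4 + 18×0.9 + 12×1.0 = 37.8.

37.8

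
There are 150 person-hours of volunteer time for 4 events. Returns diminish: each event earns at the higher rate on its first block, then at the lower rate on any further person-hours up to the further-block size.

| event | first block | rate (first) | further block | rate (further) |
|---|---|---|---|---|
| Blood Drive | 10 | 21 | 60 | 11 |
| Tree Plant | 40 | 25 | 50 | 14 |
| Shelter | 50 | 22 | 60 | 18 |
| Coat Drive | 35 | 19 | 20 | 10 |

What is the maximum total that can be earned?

3245

Order all 8 blocks by rate: Tree Plant/T1 25 > Shelter/T1 22 > Blood Drive/T1 21 > Coat Drive/T1 19 > Shelter/T2 18 > Tree Plant/T2 14 > Blood Drive/T2 11 > Coat Drive/T2 10.
Fill Tree Plant T1 block (40 at 25) → 110 left.
Shelter T1 at 22: fill all 50 → 60 left.
Blood Drive T1 at 21: fill all 10 → 50 left.
Fill Coat Drive T1 block (35 at 19) → 15 left.
Shelter/T2: +15 of 60 at 18; pool empty.
Total = 25×40 + 22×50 + 21×10 + 19×35 + 18×15 = 3245.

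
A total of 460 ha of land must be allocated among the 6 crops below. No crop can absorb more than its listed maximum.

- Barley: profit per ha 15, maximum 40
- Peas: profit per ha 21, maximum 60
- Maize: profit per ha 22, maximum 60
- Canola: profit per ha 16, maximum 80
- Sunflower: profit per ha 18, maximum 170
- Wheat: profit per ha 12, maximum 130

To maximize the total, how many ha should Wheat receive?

50

Highest profit per ha first: Maize 22 > Peas 21 > Sunflower 18 > Canola 16 > Barley 15 > Wheat 12.
Give Maize 60 to hit its cap of 60 → 400 left.
Peas: +60 to 60 (cap) → 340 left.
Sunflower: +170 to 170 (cap) → 170 left.
Canola takes 80 to reach its cap of 80 → 90 left.
Give Barley 40 to hit its cap of 40 → 50 left.
Wheat has room for 130 but only 50 remain, so it gets 50.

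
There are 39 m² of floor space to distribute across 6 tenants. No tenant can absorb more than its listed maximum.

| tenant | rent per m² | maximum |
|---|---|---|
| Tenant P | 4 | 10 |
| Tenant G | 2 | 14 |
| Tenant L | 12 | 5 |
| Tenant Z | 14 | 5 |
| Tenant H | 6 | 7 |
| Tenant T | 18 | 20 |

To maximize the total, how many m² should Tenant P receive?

Highest rent per m² first: Tenant T 18 > Tenant Z 14 > Tenant L 12 > Tenant H 6 > Tenant P 4 > Tenant G 2.
Give Tenant T 20 to hit its cap of 20 → 19 left.
Give Tenant Z 5 to hit its cap of 5 → 14 left.
Give Tenant L 5 to hit its cap of 5 → 9 left.
Tenant H takes 7 to reach its cap of 7 → 2 left.
Tenant P: +2 (room for 10) → 2. Pool exhausted.

2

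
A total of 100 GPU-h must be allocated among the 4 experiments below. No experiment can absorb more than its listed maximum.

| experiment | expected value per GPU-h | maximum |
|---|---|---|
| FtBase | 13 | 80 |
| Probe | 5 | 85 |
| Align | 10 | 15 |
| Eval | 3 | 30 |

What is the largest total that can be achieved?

1215

Rank by expected value per GPU-h: FtBase 13 > Align 10 > Probe 5 > Eval 3.
FtBase takes 80 to reach its cap of 80 ; 20 left.
Align: +15 to 15 (cap) ; 5 left.
Probe has room for 85 but only 5 remain, so it gets 5.
Total = 13×80 + 5×5 + 10×15 = 1215.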